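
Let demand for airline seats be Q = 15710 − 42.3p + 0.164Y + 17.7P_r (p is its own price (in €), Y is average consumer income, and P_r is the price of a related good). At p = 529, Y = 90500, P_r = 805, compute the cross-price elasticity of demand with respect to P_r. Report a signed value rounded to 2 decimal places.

At the given values, Q = 15710 − 42.3(529) + 0.164(90500) + 17.7(805) = 22423.8.
∂Q/∂P_r = 17.7.
E = (17.7) × (805/22423.8) = 0.6354…

0.64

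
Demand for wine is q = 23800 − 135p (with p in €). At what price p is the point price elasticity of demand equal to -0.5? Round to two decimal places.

58.77

Ed = −135p/(23800 − 135p). Set this equal to -0.5:
135p = 0.5·(23800 − 135p) ⇒ 135p(1 + 0.5) = 0.5·23800
p = 0.5·23800 / (135·1.5) = 58.7654…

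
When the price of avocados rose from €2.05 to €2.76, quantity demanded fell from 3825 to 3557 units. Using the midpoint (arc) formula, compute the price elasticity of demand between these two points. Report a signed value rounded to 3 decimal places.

%ΔQ = (3557 − 3825) / [(3825 + 3557)/2] = -268/3691 = -0.072609…
%ΔP = (2.76 − 2.05) / [(2.05 + 2.76)/2] = 0.71/2.405 = 0.295218…
Arc Ed = %ΔQ / %ΔP = (-268/3691) / (0.71/2.405) = -0.24595…

-0.246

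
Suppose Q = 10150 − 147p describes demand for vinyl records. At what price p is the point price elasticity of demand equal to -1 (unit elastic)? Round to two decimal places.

Ed = −147p/(10150 − 147p). Set this equal to -1:
147p = 1·(10150 − 147p) ⇒ 147p(1 + 1) = 1·10150
p = 1·10150 / (147·2) = 34.5238…

34.52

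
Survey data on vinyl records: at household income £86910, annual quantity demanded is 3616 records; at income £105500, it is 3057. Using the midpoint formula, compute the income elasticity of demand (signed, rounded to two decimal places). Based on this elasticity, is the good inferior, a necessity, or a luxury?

-0.87; inferior

%ΔQ = (3057 − 3616)/[( 3616 + 3057)/2] = -559/3336.5 = -0.167540…
%ΔIncome = (105500 − 86910)/[( 86910 + 105500)/2] = 18590/96205 = 0.193233…
E_income = (-559/3336.5) / (18590/96205) = -0.8670…
E_income < 0 ⇒ inferior good.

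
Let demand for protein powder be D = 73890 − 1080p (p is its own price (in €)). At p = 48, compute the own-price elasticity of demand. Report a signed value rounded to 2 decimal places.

At the given values, D = 73890 − 1080(48) = 22050.
∂D/∂p = −1080.
E = (-1080) × (48/22050) = -2.3510…

-2.35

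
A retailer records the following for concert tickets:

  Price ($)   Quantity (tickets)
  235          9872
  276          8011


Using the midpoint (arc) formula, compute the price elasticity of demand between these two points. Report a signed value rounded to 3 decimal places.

-1.297

%ΔQ = (8011 − 9872) / [(9872 + 8011)/2] = -1861/8941.5 = -0.208130…
%ΔP = (276 − 235) / [(235 + 276)/2] = 41/255.5 = 0.160469…
Arc Ed = %ΔQ / %ΔP = (-1861/8941.5) / (41/255.5) = -1.29700…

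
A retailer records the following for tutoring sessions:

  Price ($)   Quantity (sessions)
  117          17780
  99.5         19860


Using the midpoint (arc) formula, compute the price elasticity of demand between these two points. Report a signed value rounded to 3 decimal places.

-0.684

%ΔQ = (19860 − 17780) / [(17780 + 19860)/2] = 2080/18820 = 0.110520…
%ΔP = (99.5 − 117) / [(117 + 99.5)/2] = -17.5/108.25 = -0.161662…
Arc Ed = %ΔQ / %ΔP = (2080/18820) / (-17.5/108.25) = -0.68364…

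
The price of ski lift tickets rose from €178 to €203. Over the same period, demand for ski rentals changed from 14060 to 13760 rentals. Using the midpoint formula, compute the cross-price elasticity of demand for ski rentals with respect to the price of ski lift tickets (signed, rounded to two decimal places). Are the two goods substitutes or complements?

-0.16; complements

%ΔQ_{ski rentals} = (13760 − 14060)/avg = -300/13910 = -0.021567…
%ΔP_{ski lift tickets} = (203 − 178)/avg = 25/190.5 = 0.131233…
E_cross = (-300/13910) / (25/190.5) = -0.1643…
E_cross < 0 ⇒ the goods are complements.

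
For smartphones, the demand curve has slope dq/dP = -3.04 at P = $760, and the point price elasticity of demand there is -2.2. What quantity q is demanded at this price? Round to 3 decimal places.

Ed = (dq/dP)·(P/q) ⇒ q = (dq/dP)·P/Ed = (-3.04)·760/(-2.2) = 1050.18181…

1050.182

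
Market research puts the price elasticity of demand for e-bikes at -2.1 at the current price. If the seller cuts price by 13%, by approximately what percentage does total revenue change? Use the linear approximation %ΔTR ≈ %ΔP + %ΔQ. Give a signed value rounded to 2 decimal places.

+14.30%

%ΔQ ≈ Ed × %ΔP = (-2.1) × (-13%) = +27.3000%
%ΔTR ≈ %ΔP + %ΔQ = (-13%) + (+27.3000%) = +14.3000%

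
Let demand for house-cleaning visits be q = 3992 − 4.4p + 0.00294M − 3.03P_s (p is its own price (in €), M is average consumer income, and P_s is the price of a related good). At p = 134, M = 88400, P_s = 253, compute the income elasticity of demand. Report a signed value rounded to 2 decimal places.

0.09

At the given values, q = 3992 − 4.4(134) + 0.00294(88400) − 3.03(253) = 2895.706.
∂q/∂M = 0.00294.
E = (0.00294) × (88400/2895.706) = 0.0897…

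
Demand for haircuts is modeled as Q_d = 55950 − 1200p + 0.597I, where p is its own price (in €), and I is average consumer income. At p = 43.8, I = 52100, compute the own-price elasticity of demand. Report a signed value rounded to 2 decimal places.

-1.52

At the given values, Q_d = 55950 − 1200(43.8) + 0.597(52100) = 34493.7.
∂Q_d/∂p = −1200.
E = (-1200) × (43.8/34493.7) = -1.5237…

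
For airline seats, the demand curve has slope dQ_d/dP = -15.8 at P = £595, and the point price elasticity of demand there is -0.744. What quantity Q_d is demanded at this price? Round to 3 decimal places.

12635.753

Ed = (dQ_d/dP)·(P/Q_d) ⇒ Q_d = (dQ_d/dP)·P/Ed = (-15.8)·595/(-0.744) = 12635.75268…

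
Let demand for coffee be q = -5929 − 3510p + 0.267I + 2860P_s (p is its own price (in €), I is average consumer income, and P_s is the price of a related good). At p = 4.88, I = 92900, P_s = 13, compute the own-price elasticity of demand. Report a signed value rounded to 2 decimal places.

-0.44

At the given values, q = -5929 − 3510(4.88) + 0.267(92900) + 2860(13) = 38926.5.
∂q/∂p = −3510.
E = (-3510) × (4.88/38926.5) = -0.4400…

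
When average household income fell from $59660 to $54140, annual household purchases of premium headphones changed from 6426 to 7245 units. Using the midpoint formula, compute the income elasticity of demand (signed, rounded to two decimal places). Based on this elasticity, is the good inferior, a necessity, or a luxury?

-1.24; inferior

%ΔQ = (7245 − 6426)/[( 6426 + 7245)/2] = 819/6835.5 = 0.119815…
%ΔIncome = (54140 − 59660)/[( 59660 + 54140)/2] = -5520/56900 = -0.097012…
E_income = (819/6835.5) / (-5520/56900) = -1.2350…
E_income < 0 ⇒ inferior good.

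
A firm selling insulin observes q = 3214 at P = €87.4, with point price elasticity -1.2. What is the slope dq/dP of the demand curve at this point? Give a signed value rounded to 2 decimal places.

-44.13

Ed = (dq/dP)·(P/q) ⇒ dq/dP = Ed·q/P = (-1.2)·3214/87.4 = -44.1281…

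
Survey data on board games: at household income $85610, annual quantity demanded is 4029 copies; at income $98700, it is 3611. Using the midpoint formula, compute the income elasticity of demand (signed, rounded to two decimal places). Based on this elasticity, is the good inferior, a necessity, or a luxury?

-0.77; inferior

%ΔQ = (3611 − 4029)/[( 4029 + 3611)/2] = -418/3820 = -0.109424…
%ΔIncome = (98700 − 85610)/[( 85610 + 98700)/2] = 13090/92155 = 0.142043…
E_income = (-418/3820) / (13090/92155) = -0.7703…
E_income < 0 ⇒ inferior good.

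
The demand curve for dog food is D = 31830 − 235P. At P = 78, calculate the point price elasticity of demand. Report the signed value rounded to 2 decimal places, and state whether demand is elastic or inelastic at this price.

-1.36; elastic

dD/dP = −235. At P = 78, D = 31830 − 235(78) = 13500.
Ed = (dD/dP)·(P/D) = −235 × (78/13500) = -1.3577…
|Ed| = 1.36 > 1, so demand is elastic.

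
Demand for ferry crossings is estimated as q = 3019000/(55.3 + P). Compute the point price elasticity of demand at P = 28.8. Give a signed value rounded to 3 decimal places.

dq/dP = −3019000/(55.3 + P)² = -426.846. At P = 28.8, q = 35897.7.
Ed = (dq/dP)·(P/q) = (-426.846) × (28.8/35897.7) = -0.34244…

-0.342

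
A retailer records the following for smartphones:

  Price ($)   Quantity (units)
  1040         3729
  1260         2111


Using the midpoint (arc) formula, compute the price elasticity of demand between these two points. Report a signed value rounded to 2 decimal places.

-2.90

%ΔQ = (2111 − 3729) / [(3729 + 2111)/2] = -1618/2920 = -0.554109…
%ΔP = (1260 − 1040) / [(1040 + 1260)/2] = 220/1150 = 0.191304…
Arc Ed = %ΔQ / %ΔP = (-1618/2920) / (220/1150) = -2.8964…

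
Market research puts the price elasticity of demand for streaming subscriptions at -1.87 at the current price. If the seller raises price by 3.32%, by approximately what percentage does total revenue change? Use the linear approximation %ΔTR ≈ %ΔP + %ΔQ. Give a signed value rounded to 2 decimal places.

%ΔQ ≈ Ed × %ΔP = (-1.87) × (+3.32%) = -6.2084%
%ΔTR ≈ %ΔP + %ΔQ = (+3.32%) + (-6.2084%) = -2.8884%

-2.89%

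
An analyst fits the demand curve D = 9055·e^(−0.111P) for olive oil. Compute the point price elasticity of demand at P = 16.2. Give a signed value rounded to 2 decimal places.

dD/dP = −0.111·D = -166.442. At P = 16.2, D = 1499.48.
Ed = (dD/dP)·(P/D) = (-166.442) × (16.2/1499.48) = -1.7982

-1.80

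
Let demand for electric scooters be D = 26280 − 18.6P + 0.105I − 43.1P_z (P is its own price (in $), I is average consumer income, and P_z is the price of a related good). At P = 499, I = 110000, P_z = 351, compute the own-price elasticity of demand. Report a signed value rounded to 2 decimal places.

-0.69

At the given values, D = 26280 − 18.6(499) + 0.105(110000) − 43.1(351) = 13420.5.
∂D/∂P = −18.6.
E = (-18.6) × (499/13420.5) = -0.6915…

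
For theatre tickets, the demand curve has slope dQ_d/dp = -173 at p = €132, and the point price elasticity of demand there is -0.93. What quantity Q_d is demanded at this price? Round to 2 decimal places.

Ed = (dQ_d/dp)·(p/Q_d) ⇒ Q_d = (dQ_d/dp)·p/Ed = (-173)·132/(-0.93) = 24554.8387…

24554.84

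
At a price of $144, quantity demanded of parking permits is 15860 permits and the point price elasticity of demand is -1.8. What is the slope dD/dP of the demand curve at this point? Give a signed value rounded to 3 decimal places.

-198.250

Ed = (dD/dP)·(P/D) ⇒ dD/dP = Ed·D/P = (-1.8)·15860/144 = -198.25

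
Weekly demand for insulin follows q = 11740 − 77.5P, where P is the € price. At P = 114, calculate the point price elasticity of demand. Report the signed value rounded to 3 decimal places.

dq/dP = −77.5. At P = 114, q = 11740 − 77.5(114) = 2905.
Ed = (dq/dP)·(P/q) = −77.5 × (114/2905) = -3.04130…

-3.041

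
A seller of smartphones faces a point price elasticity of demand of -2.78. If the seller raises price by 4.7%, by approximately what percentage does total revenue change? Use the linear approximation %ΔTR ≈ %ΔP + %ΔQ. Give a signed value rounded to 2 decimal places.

-8.37%

%ΔQ ≈ Ed × %ΔP = (-2.78) × (+4.7%) = -13.0660%
%ΔTR ≈ %ΔP + %ΔQ = (+4.7%) + (-13.0660%) = -8.3660%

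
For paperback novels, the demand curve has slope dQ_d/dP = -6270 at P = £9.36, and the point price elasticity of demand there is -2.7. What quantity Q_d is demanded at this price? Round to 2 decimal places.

21736.00

Ed = (dQ_d/dP)·(P/Q_d) ⇒ Q_d = (dQ_d/dP)·P/Ed = (-6270)·9.36/(-2.7) = 21736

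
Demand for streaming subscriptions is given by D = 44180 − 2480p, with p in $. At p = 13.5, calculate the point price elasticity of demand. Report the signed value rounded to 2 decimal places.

dD/dp = −2480. At p = 13.5, D = 44180 − 2480(13.5) = 10700.
Ed = (dD/dp)·(p/D) = −2480 × (13.5/10700) = -3.1289…

-3.13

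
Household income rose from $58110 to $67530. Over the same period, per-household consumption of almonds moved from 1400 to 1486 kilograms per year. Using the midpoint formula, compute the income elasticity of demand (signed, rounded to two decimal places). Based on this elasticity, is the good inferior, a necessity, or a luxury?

%ΔQ = (1486 − 1400)/[( 1400 + 1486)/2] = 86/1443 = 0.059598…
%ΔIncome = (67530 − 58110)/[( 58110 + 67530)/2] = 9420/62820 = 0.149952…
E_income = (86/1443) / (9420/62820) = 0.3974…
0 < E_income < 1 ⇒ normal good, necessity.

0.40; necessity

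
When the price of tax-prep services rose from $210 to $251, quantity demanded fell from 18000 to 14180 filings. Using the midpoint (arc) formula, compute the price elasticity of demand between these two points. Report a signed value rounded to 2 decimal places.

-1.33

%ΔQ = (14180 − 18000) / [(18000 + 14180)/2] = -3820/16090 = -0.237414…
%ΔP = (251 − 210) / [(210 + 251)/2] = 41/230.5 = 0.177874…
Arc Ed = %ΔQ / %ΔP = (-3820/16090) / (41/230.5) = -1.3347…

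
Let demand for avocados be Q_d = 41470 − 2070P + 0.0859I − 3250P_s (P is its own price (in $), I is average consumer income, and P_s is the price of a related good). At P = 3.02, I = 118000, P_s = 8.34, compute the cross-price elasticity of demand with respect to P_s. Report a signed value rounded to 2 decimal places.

At the given values, Q_d = 41470 − 2070(3.02) + 0.0859(118000) − 3250(8.34) = 18249.8.
∂Q_d/∂P_s = -3250.
E = (-3250) × (8.34/18249.8) = -1.4852…

-1.49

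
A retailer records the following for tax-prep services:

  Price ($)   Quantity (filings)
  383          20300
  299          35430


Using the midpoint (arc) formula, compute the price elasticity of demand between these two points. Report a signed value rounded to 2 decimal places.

%ΔQ = (35430 − 20300) / [(20300 + 35430)/2] = 15130/27865 = 0.542975…
%ΔP = (299 − 383) / [(383 + 299)/2] = -84/341 = -0.246334…
Arc Ed = %ΔQ / %ΔP = (15130/27865) / (-84/341) = -2.2042…

-2.20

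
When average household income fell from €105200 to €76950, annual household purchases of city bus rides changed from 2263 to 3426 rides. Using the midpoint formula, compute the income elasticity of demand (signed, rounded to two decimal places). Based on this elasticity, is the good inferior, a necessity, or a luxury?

%ΔQ = (3426 − 2263)/[( 2263 + 3426)/2] = 1163/2844.5 = 0.408859…
%ΔIncome = (76950 − 105200)/[( 105200 + 76950)/2] = -28250/91075 = -0.310183…
E_income = (1163/2844.5) / (-28250/91075) = -1.3181…
E_income < 0 ⇒ inferior good.

-1.32; inferior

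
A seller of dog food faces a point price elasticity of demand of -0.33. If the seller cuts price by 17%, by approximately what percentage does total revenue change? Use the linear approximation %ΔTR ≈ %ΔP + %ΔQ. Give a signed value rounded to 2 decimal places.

-11.39%

%ΔQ ≈ Ed × %ΔP = (-0.33) × (-17%) = +5.6100%
%ΔTR ≈ %ΔP + %ΔQ = (-17%) + (+5.6100%) = -11.3900%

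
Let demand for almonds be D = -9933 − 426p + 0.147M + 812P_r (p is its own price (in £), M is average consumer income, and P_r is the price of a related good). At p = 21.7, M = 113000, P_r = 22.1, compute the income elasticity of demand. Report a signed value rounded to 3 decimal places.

1.080

At the given values, D = -9933 − 426(21.7) + 0.147(113000) + 812(22.1) = 15379.
∂D/∂M = 0.147.
E = (0.147) × (113000/15379) = 1.08010…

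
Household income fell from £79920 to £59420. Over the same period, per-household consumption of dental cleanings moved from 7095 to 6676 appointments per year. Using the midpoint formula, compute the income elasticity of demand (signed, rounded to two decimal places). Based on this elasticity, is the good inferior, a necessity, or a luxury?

0.21; necessity

%ΔQ = (6676 − 7095)/[( 7095 + 6676)/2] = -419/6885.5 = -0.060852…
%ΔIncome = (59420 − 79920)/[( 79920 + 59420)/2] = -20500/69670 = -0.294244…
E_income = (-419/6885.5) / (-20500/69670) = 0.2068…
0 < E_income < 1 ⇒ normal good, necessity.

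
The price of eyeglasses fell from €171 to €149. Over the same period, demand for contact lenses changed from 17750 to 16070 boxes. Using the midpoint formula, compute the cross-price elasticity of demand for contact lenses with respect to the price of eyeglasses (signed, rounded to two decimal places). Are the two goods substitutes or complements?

0.72; substitutes

%ΔQ_{contact lenses} = (16070 − 17750)/avg = -1680/16910 = -0.099349…
%ΔP_{eyeglasses} = (149 − 171)/avg = -22/160 = -0.1375
E_cross = (-1680/16910) / (-22/160) = 0.7225…
E_cross > 0 ⇒ the goods are substitutes.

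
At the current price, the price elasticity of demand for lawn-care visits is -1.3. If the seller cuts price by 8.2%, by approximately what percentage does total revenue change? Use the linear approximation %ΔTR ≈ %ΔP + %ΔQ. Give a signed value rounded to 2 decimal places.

+2.46%

%ΔQ ≈ Ed × %ΔP = (-1.3) × (-8.2%) = +10.6600%
%ΔTR ≈ %ΔP + %ΔQ = (-8.2%) + (+10.6600%) = +2.4600%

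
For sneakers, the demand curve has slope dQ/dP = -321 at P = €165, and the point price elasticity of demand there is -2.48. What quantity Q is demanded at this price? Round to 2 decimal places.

21356.85

Ed = (dQ/dP)·(P/Q) ⇒ Q = (dQ/dP)·P/Ed = (-321)·165/(-2.48) = 21356.8548…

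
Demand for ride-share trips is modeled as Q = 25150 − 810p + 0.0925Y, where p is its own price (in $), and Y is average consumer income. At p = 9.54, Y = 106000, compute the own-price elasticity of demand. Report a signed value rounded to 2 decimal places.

-0.28

At the given values, Q = 25150 − 810(9.54) + 0.0925(106000) = 27227.6.
∂Q/∂p = −810.
E = (-810) × (9.54/27227.6) = -0.2838…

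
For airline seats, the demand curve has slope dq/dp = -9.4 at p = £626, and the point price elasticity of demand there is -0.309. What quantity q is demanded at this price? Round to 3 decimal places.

Ed = (dq/dp)·(p/q) ⇒ q = (dq/dp)·p/Ed = (-9.4)·626/(-0.309) = 19043.36569…

19043.366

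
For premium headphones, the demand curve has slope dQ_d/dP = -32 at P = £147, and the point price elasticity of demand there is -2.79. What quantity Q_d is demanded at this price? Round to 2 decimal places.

1686.02

Ed = (dQ_d/dP)·(P/Q_d) ⇒ Q_d = (dQ_d/dP)·P/Ed = (-32)·147/(-2.79) = 1686.0215…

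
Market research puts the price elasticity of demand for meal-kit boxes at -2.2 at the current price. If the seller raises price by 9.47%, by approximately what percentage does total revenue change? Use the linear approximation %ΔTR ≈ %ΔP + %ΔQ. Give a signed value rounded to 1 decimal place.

%ΔQ ≈ Ed × %ΔP = (-2.2) × (+9.47%) = -20.8340%
%ΔTR ≈ %ΔP + %ΔQ = (+9.47%) + (-20.8340%) = -11.3640%

-11.4%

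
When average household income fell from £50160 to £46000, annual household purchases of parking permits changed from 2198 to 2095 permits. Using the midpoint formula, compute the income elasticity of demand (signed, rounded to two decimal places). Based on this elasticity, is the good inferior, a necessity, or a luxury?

0.55; necessity

%ΔQ = (2095 − 2198)/[( 2198 + 2095)/2] = -103/2146.5 = -0.047985…
%ΔIncome = (46000 − 50160)/[( 50160 + 46000)/2] = -4160/48080 = -0.086522…
E_income = (-103/2146.5) / (-4160/48080) = 0.5545…
0 < E_income < 1 ⇒ normal good, necessity.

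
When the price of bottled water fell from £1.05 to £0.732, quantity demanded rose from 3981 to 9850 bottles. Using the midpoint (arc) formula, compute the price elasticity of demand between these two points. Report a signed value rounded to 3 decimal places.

-2.378

%ΔQ = (9850 − 3981) / [(3981 + 9850)/2] = 5869/6915.5 = 0.848673…
%ΔP = (0.732 − 1.05) / [(1.05 + 0.732)/2] = -0.318/0.891 = -0.356902…
Arc Ed = %ΔQ / %ΔP = (5869/6915.5) / (-0.318/0.891) = -2.37788…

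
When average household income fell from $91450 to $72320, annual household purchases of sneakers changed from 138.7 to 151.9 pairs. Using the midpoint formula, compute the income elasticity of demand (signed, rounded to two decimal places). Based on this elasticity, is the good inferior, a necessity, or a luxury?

-0.39; inferior

%ΔQ = (151.9 − 138.7)/[( 138.7 + 151.9)/2] = 13.2/145.3 = 0.090846…
%ΔIncome = (72320 − 91450)/[( 91450 + 72320)/2] = -19130/81885 = -0.233620…
E_income = (13.2/145.3) / (-19130/81885) = -0.3888…
E_income < 0 ⇒ inferior good.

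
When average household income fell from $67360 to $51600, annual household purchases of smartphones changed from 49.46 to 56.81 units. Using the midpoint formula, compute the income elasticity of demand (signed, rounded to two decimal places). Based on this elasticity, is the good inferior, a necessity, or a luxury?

%ΔQ = (56.81 − 49.46)/[( 49.46 + 56.81)/2] = 7.35/53.135 = 0.138326…
%ΔIncome = (51600 − 67360)/[( 67360 + 51600)/2] = -15760/59480 = -0.264963…
E_income = (7.35/53.135) / (-15760/59480) = -0.5220…
E_income < 0 ⇒ inferior good.

-0.52; inferior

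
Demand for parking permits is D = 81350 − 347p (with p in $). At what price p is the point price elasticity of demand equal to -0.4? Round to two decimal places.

Ed = −347p/(81350 − 347p). Set this equal to -0.4:
347p = 0.4·(81350 − 347p) ⇒ 347p(1 + 0.4) = 0.4·81350
p = 0.4·81350 / (347·1.4) = 66.9822…

66.98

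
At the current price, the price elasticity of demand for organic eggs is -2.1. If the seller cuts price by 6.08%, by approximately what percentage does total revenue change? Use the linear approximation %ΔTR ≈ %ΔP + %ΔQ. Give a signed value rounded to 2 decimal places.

+6.69%

%ΔQ ≈ Ed × %ΔP = (-2.1) × (-6.08%) = +12.7680%
%ΔTR ≈ %ΔP + %ΔQ = (-6.08%) + (+12.7680%) = +6.6880%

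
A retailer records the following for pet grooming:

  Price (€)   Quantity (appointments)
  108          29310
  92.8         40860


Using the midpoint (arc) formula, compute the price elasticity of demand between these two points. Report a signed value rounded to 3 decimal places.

-2.174

%ΔQ = (40860 − 29310) / [(29310 + 40860)/2] = 11550/35085 = 0.329200…
%ΔP = (92.8 − 108) / [(108 + 92.8)/2] = -15.2/100.4 = -0.151394…
Arc Ed = %ΔQ / %ΔP = (11550/35085) / (-15.2/100.4) = -2.17445…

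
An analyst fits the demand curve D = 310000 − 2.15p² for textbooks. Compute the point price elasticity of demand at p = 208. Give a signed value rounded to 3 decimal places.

dD/dp = −2·2.15·p = -894.4. At p = 208, D = 216982.4.
Ed = (dD/dp)·(p/D) = (-894.4) × (208/216982.4) = -0.85737…

-0.857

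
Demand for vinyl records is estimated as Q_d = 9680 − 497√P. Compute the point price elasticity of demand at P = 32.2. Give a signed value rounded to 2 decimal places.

dQ_d/dP = −497/(2√P) = -43.7924. At P = 32.2, Q_d = 6859.77.
Ed = (dQ_d/dP)·(P/Q_d) = (-43.7924) × (32.2/6859.77) = -0.2055…

-0.21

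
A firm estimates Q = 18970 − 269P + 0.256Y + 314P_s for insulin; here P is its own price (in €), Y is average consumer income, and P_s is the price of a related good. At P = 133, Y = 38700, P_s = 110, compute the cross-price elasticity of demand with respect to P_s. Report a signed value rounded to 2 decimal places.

At the given values, Q = 18970 − 269(133) + 0.256(38700) + 314(110) = 27640.2.
∂Q/∂P_s = 314.
E = (314) × (110/27640.2) = 1.2496…

1.25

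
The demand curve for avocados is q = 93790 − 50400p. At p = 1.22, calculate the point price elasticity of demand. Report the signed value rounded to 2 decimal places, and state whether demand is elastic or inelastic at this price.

-1.90; elastic

dq/dp = −50400. At p = 1.22, q = 93790 − 50400(1.22) = 32302.
Ed = (dq/dp)·(p/q) = −50400 × (1.22/32302) = -1.9035…
|Ed| = 1.90 > 1, so demand is elastic.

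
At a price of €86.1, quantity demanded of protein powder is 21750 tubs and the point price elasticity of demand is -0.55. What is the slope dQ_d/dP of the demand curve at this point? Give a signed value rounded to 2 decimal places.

Ed = (dQ_d/dP)·(P/Q_d) ⇒ dQ_d/dP = Ed·Q_d/P = (-0.55)·21750/86.1 = -138.9372…

-138.94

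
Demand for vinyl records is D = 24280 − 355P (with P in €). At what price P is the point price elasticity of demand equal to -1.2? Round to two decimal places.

Ed = −355P/(24280 − 355P). Set this equal to -1.2:
355P = 1.2·(24280 − 355P) ⇒ 355P(1 + 1.2) = 1.2·24280
P = 1.2·24280 / (355·2.2) = 37.3060…

37.31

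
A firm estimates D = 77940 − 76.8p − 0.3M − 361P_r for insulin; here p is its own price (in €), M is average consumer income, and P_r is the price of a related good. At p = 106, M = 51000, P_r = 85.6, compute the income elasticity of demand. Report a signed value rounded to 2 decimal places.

-0.65

At the given values, D = 77940 − 76.8(106) − 0.3(51000) − 361(85.6) = 23597.6.
∂D/∂M = -0.3.
E = (-0.3) × (51000/23597.6) = -0.6483…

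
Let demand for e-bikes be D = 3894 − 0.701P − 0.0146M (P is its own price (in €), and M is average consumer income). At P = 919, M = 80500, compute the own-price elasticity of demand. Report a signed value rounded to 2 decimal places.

-0.31

At the given values, D = 3894 − 0.701(919) − 0.0146(80500) = 2074.481.
∂D/∂P = −0.701.
E = (-0.701) × (919/2074.481) = -0.3105…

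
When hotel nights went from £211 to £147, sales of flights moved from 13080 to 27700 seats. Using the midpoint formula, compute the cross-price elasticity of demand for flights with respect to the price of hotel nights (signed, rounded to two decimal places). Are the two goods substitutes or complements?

-2.01; complements

%ΔQ_{flights} = (27700 − 13080)/avg = 14620/20390 = 0.717018…
%ΔP_{hotel nights} = (147 − 211)/avg = -64/179 = -0.357541…
E_cross = (14620/20390) / (-64/179) = -2.0054…
E_cross < 0 ⇒ the goods are complements.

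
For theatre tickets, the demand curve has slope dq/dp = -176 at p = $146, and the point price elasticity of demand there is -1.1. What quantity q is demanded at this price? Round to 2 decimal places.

Ed = (dq/dp)·(p/q) ⇒ q = (dq/dp)·p/Ed = (-176)·146/(-1.1) = 23360

23360.00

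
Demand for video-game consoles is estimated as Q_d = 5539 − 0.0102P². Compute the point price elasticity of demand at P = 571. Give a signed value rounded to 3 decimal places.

dQ_d/dP = −2·0.0102·P = -11.6484. At P = 571, Q_d = 2213.3818.
Ed = (dQ_d/dP)·(P/Q_d) = (-11.6484) × (571/2213.3818) = -3.00501…

-3.005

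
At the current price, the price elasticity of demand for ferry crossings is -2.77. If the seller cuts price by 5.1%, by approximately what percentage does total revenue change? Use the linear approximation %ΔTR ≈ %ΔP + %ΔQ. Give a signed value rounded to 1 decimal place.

%ΔQ ≈ Ed × %ΔP = (-2.77) × (-5.1%) = +14.1270%
%ΔTR ≈ %ΔP + %ΔQ = (-5.1%) + (+14.1270%) = +9.0270%

+9.0%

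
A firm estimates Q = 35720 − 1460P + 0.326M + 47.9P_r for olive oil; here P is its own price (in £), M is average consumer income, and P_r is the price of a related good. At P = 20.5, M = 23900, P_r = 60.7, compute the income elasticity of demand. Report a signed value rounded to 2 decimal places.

At the given values, Q = 35720 − 1460(20.5) + 0.326(23900) + 47.9(60.7) = 16488.93.
∂Q/∂M = 0.326.
E = (0.326) × (23900/16488.93) = 0.4725…

0.47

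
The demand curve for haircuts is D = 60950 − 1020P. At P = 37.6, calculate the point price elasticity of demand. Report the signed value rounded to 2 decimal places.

dD/dP = −1020. At P = 37.6, D = 60950 − 1020(37.6) = 22598.
Ed = (dD/dP)·(P/D) = −1020 × (37.6/22598) = -1.6971…

-1.70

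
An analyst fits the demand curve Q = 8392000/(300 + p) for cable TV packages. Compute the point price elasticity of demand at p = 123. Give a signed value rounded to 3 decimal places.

dQ/dp = −8392000/(300 + p)² = -46.9013. At p = 123, Q = 19839.2.
Ed = (dQ/dp)·(p/Q) = (-46.9013) × (123/19839.2) = -0.29078…

-0.291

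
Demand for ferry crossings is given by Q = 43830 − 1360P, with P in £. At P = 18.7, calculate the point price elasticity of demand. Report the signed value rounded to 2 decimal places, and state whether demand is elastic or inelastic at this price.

-1.38; elastic

dQ/dP = −1360. At P = 18.7, Q = 43830 − 1360(18.7) = 18398.
Ed = (dQ/dP)·(P/Q) = −1360 × (18.7/18398) = -1.3823…
|Ed| = 1.38 > 1, so demand is elastic.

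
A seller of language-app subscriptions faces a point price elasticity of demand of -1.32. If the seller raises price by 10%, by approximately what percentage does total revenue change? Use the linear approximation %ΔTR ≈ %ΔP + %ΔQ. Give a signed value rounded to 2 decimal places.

-3.20%

%ΔQ ≈ Ed × %ΔP = (-1.32) × (+10%) = -13.2000%
%ΔTR ≈ %ΔP + %ΔQ = (+10%) + (-13.2000%) = -3.2000%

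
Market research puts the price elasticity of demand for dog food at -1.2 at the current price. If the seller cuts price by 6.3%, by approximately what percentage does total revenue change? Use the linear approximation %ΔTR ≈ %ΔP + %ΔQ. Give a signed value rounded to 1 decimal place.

+1.3%

%ΔQ ≈ Ed × %ΔP = (-1.2) × (-6.3%) = +7.5600%
%ΔTR ≈ %ΔP + %ΔQ = (-6.3%) + (+7.5600%) = +1.2600%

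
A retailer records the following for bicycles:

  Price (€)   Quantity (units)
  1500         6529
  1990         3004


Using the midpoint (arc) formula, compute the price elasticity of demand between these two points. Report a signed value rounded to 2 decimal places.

%ΔQ = (3004 − 6529) / [(6529 + 3004)/2] = -3525/4766.5 = -0.739536…
%ΔP = (1990 − 1500) / [(1500 + 1990)/2] = 490/1745 = 0.280802…
Arc Ed = %ΔQ / %ΔP = (-3525/4766.5) / (490/1745) = -2.6336…

-2.63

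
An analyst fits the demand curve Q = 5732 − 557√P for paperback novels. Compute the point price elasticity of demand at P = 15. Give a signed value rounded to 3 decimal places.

dQ/dP = −557/(2√P) = -71.9084. At P = 15, Q = 3574.75.
Ed = (dQ/dP)·(P/Q) = (-71.9084) × (15/3574.75) = -0.30173…

-0.302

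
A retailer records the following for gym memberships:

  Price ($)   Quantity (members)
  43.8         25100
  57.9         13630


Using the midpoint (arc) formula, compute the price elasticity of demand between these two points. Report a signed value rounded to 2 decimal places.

-2.14

%ΔQ = (13630 − 25100) / [(25100 + 13630)/2] = -11470/19365 = -0.592305…
%ΔP = (57.9 − 43.8) / [(43.8 + 57.9)/2] = 14.1/50.85 = 0.277286…
Arc Ed = %ΔQ / %ΔP = (-11470/19365) / (14.1/50.85) = -2.1360…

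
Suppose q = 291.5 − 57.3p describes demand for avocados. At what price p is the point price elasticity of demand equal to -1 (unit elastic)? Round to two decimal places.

2.54

Ed = −57.3p/(291.5 − 57.3p). Set this equal to -1:
57.3p = 1·(291.5 − 57.3p) ⇒ 57.3p(1 + 1) = 1·291.5
p = 1·291.5 / (57.3·2) = 2.5436…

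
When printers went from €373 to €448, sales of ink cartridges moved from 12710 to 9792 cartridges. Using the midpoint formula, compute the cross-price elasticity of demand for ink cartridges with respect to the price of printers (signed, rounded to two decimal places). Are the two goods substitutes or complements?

%ΔQ_{ink cartridges} = (9792 − 12710)/avg = -2918/11251 = -0.259354…
%ΔP_{printers} = (448 − 373)/avg = 75/410.5 = 0.182704…
E_cross = (-2918/11251) / (75/410.5) = -1.4195…
E_cross < 0 ⇒ the goods are complements.

-1.42; complements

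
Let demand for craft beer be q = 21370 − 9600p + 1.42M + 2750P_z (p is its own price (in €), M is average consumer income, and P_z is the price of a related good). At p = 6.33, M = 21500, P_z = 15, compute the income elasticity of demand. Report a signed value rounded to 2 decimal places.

0.94

At the given values, q = 21370 − 9600(6.33) + 1.42(21500) + 2750(15) = 32382.
∂q/∂M = 1.42.
E = (1.42) × (21500/32382) = 0.9428…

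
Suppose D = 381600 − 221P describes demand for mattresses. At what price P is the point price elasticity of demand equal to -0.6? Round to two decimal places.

647.51

Ed = −221P/(381600 − 221P). Set this equal to -0.6:
221P = 0.6·(381600 − 221P) ⇒ 221P(1 + 0.6) = 0.6·381600
P = 0.6·381600 / (221·1.6) = 647.5113…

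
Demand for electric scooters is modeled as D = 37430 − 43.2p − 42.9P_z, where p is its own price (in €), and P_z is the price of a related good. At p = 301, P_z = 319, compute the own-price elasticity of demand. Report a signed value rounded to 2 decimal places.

At the given values, D = 37430 − 43.2(301) − 42.9(319) = 10741.7.
∂D/∂p = −43.2.
E = (-43.2) × (301/10741.7) = -1.2105…

-1.21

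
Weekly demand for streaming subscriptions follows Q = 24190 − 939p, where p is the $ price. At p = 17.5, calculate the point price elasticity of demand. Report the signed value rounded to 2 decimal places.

dQ/dp = −939. At p = 17.5, Q = 24190 − 939(17.5) = 7757.5.
Ed = (dQ/dp)·(p/Q) = −939 × (17.5/7757.5) = -2.1182…

-2.12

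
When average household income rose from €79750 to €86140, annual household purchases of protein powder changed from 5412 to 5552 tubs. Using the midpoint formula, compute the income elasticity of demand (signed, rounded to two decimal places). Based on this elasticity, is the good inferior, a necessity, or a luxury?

%ΔQ = (5552 − 5412)/[( 5412 + 5552)/2] = 140/5482 = 0.025538…
%ΔIncome = (86140 − 79750)/[( 79750 + 86140)/2] = 6390/82945 = 0.077039…
E_income = (140/5482) / (6390/82945) = 0.3314…
0 < E_income < 1 ⇒ normal good, necessity.

0.33; necessity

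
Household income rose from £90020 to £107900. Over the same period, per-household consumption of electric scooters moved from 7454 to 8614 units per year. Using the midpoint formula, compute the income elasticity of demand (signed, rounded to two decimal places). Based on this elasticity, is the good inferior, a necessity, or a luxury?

0.80; necessity

%ΔQ = (8614 − 7454)/[( 7454 + 8614)/2] = 1160/8034 = 0.144386…
%ΔIncome = (107900 − 90020)/[( 90020 + 107900)/2] = 17880/98960 = 0.180679…
E_income = (1160/8034) / (17880/98960) = 0.7991…
0 < E_income < 1 ⇒ normal good, necessity.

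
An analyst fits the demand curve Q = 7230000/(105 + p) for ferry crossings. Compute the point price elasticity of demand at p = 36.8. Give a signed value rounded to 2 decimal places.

dQ/dp = −7230000/(105 + p)² = -359.572. At p = 36.8, Q = 50987.3.
Ed = (dQ/dp)·(p/Q) = (-359.572) × (36.8/50987.3) = -0.2595…

-0.26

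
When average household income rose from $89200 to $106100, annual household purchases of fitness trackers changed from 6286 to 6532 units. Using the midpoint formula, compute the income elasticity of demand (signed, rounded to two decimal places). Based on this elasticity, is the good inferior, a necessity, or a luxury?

%ΔQ = (6532 − 6286)/[( 6286 + 6532)/2] = 246/6409 = 0.038383…
%ΔIncome = (106100 − 89200)/[( 89200 + 106100)/2] = 16900/97650 = 0.173067…
E_income = (246/6409) / (16900/97650) = 0.2217…
0 < E_income < 1 ⇒ normal good, necessity.

0.22; necessity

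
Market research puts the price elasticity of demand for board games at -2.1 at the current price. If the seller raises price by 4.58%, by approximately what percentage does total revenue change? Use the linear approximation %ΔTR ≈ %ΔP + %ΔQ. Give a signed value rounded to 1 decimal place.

%ΔQ ≈ Ed × %ΔP = (-2.1) × (+4.58%) = -9.6180%
%ΔTR ≈ %ΔP + %ΔQ = (+4.58%) + (-9.6180%) = -5.0380%

-5.0%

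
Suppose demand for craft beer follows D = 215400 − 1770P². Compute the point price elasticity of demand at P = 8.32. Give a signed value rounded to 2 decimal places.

dD/dP = −2·1770·P = -29452.8. At P = 8.32, D = 92876.352.
Ed = (dD/dP)·(P/D) = (-29452.8) × (8.32/92876.352) = -2.6384…

-2.64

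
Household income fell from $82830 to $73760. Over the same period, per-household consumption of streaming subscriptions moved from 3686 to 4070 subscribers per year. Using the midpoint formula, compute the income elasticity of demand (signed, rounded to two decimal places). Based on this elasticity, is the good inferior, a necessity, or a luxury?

-0.85; inferior

%ΔQ = (4070 − 3686)/[( 3686 + 4070)/2] = 384/3878 = 0.099020…
%ΔIncome = (73760 − 82830)/[( 82830 + 73760)/2] = -9070/78295 = -0.115843…
E_income = (384/3878) / (-9070/78295) = -0.8547…
E_income < 0 ⇒ inferior good.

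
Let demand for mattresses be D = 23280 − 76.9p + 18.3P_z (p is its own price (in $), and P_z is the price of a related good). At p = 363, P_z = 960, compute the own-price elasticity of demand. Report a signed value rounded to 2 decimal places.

At the given values, D = 23280 − 76.9(363) + 18.3(960) = 12933.3.
∂D/∂p = −76.9.
E = (-76.9) × (363/12933.3) = -2.1583…

-2.16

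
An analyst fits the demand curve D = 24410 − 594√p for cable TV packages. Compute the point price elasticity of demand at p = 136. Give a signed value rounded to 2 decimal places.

-0.20

dD/dp = −594/(2√p) = -25.4675. At p = 136, D = 17482.8.
Ed = (dD/dp)·(p/D) = (-25.4675) × (136/17482.8) = -0.1981…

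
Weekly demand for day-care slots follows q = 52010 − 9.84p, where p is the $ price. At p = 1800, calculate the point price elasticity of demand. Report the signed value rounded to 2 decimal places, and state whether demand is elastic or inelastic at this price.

dq/dp = −9.84. At p = 1800, q = 52010 − 9.84(1800) = 34298.
Ed = (dq/dp)·(p/q) = −9.84 × (1800/34298) = -0.5164…
|Ed| = 0.52 < 1, so demand is inelastic.

-0.52; inelastic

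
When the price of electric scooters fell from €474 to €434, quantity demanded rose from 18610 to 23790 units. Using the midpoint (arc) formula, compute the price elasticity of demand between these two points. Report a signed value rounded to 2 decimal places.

%ΔQ = (23790 − 18610) / [(18610 + 23790)/2] = 5180/21200 = 0.244339…
%ΔP = (434 − 474) / [(474 + 434)/2] = -40/454 = -0.088105…
Arc Ed = %ΔQ / %ΔP = (5180/21200) / (-40/454) = -2.7732…

-2.77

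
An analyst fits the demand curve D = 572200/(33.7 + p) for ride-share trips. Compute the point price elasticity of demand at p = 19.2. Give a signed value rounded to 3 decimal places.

dD/dp = −572200/(33.7 + p)² = -204.473. At p = 19.2, D = 10816.6.
Ed = (dD/dp)·(p/D) = (-204.473) × (19.2/10816.6) = -0.36294…

-0.363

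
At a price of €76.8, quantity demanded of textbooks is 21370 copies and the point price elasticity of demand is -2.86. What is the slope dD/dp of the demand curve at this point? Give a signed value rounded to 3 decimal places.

Ed = (dD/dp)·(p/D) ⇒ dD/dp = Ed·D/p = (-2.86)·21370/76.8 = -795.80989…

-795.810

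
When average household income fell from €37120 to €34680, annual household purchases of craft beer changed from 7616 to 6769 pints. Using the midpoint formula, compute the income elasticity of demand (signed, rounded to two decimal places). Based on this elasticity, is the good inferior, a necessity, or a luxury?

1.73; luxury

%ΔQ = (6769 − 7616)/[( 7616 + 6769)/2] = -847/7192.5 = -0.117761…
%ΔIncome = (34680 − 37120)/[( 37120 + 34680)/2] = -2440/35900 = -0.067966…
E_income = (-847/7192.5) / (-2440/35900) = 1.7326…
E_income > 1 ⇒ normal good, luxury.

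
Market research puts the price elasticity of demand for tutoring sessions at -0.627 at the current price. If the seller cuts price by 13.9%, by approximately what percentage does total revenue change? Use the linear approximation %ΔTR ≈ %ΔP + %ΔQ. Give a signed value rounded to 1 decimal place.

%ΔQ ≈ Ed × %ΔP = (-0.627) × (-13.9%) = +8.7153%
%ΔTR ≈ %ΔP + %ΔQ = (-13.9%) + (+8.7153%) = -5.1847%

-5.2%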